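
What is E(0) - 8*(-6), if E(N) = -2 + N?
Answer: 46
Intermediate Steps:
E(0) - 8*(-6) = (-2 + 0) - 8*(-6) = -2 + 48 = 46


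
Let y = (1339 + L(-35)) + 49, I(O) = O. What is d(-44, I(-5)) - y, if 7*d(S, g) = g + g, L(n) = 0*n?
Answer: -9726/7 ≈ -1389.4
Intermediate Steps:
L(n) = 0
y = 1388 (y = (1339 + 0) + 49 = 1339 + 49 = 1388)
d(S, g) = 2*g/7 (d(S, g) = (g + g)/7 = (2*g)/7 = 2*g/7)
d(-44, I(-5)) - y = (2/7)*(-5) - 1*1388 = -10/7 - 1388 = -9726/7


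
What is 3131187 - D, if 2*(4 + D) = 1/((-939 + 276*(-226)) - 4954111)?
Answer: 31421038268733/10034852 ≈ 3.1312e+6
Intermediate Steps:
D = -40139409/10034852 (D = -4 + 1/(2*((-939 + 276*(-226)) - 4954111)) = -4 + 1/(2*((-939 - 62376) - 4954111)) = -4 + 1/(2*(-63315 - 4954111)) = -4 + (1/2)/(-5017426) = -4 + (1/2)*(-1/5017426) = -4 - 1/10034852 = -40139409/10034852 ≈ -4.0000)
3131187 - D = 3131187 - 1*(-40139409/10034852) = 3131187 + 40139409/10034852 = 31421038268733/10034852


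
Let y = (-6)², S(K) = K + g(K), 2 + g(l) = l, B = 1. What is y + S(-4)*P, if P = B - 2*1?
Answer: 46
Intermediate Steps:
g(l) = -2 + l
S(K) = -2 + 2*K (S(K) = K + (-2 + K) = -2 + 2*K)
P = -1 (P = 1 - 2*1 = 1 - 2 = -1)
y = 36
y + S(-4)*P = 36 + (-2 + 2*(-4))*(-1) = 36 + (-2 - 8)*(-1) = 36 - 10*(-1) = 36 + 10 = 46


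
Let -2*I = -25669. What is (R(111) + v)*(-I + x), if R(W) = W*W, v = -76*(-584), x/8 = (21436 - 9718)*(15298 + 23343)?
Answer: 410810607971995/2 ≈ 2.0541e+14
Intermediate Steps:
x = 3622361904 (x = 8*((21436 - 9718)*(15298 + 23343)) = 8*(11718*38641) = 8*452795238 = 3622361904)
v = 44384
I = 25669/2 (I = -1/2*(-25669) = 25669/2 ≈ 12835.)
R(W) = W**2
(R(111) + v)*(-I + x) = (111**2 + 44384)*(-1*25669/2 + 3622361904) = (12321 + 44384)*(-25669/2 + 3622361904) = 56705*(7244698139/2) = 410810607971995/2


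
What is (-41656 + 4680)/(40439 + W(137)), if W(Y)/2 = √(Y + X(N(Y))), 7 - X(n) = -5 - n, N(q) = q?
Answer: -1495272464/1635311577 + 73952*√286/1635311577 ≈ -0.91360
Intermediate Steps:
X(n) = 12 + n (X(n) = 7 - (-5 - n) = 7 + (5 + n) = 12 + n)
W(Y) = 2*√(12 + 2*Y) (W(Y) = 2*√(Y + (12 + Y)) = 2*√(12 + 2*Y))
(-41656 + 4680)/(40439 + W(137)) = (-41656 + 4680)/(40439 + 2*√(12 + 2*137)) = -36976/(40439 + 2*√(12 + 274)) = -36976/(40439 + 2*√286)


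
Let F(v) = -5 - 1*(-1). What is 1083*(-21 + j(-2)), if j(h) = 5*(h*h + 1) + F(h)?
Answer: 0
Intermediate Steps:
F(v) = -4 (F(v) = -5 + 1 = -4)
j(h) = 1 + 5*h² (j(h) = 5*(h*h + 1) - 4 = 5*(h² + 1) - 4 = 5*(1 + h²) - 4 = (5 + 5*h²) - 4 = 1 + 5*h²)
1083*(-21 + j(-2)) = 1083*(-21 + (1 + 5*(-2)²)) = 1083*(-21 + (1 + 5*4)) = 1083*(-21 + (1 + 20)) = 1083*(-21 + 21) = 1083*0 = 0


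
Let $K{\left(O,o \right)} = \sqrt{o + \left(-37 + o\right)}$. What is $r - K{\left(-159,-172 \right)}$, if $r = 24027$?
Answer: $24027 - i \sqrt{381} \approx 24027.0 - 19.519 i$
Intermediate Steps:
$K{\left(O,o \right)} = \sqrt{-37 + 2 o}$
$r - K{\left(-159,-172 \right)} = 24027 - \sqrt{-37 + 2 \left(-172\right)} = 24027 - \sqrt{-37 - 344} = 24027 - \sqrt{-381} = 24027 - i \sqrt{381}$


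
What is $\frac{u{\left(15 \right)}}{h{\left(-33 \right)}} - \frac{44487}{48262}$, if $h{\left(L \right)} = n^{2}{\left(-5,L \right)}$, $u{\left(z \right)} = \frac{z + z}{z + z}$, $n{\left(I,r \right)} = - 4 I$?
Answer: $- \frac{8873269}{9652400} \approx -0.91928$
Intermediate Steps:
$u{\left(z \right)} = 1$ ($u{\left(z \right)} = \frac{2 z}{2 z} = 2 z \frac{1}{2 z} = 1$)
$h{\left(L \right)} = 400$ ($h{\left(L \right)} = \left(\left(-4\right) \left(-5\right)\right)^{2} = 20^{2} = 400$)
$\frac{u{\left(15 \right)}}{h{\left(-33 \right)}} - \frac{44487}{48262} = 1 \cdot \frac{1}{400} - \frac{44487}{48262} = \frac{1}{400} - \frac{44487}{48262} = - \frac{8873269}{9652400}$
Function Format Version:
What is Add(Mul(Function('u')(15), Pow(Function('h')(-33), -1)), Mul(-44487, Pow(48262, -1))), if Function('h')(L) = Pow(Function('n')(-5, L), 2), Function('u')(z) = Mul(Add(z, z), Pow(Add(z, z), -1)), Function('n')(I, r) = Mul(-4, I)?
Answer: Rational(-8873269, 9652400) ≈ -0.91928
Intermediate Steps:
Function('u')(z) = 1 (Function('u')(z) = Mul(Mul(2, z), Pow(Mul(2, z), -1)) = Mul(Mul(2, z), Mul(Rational(1, 2), Pow(z, -1))) = 1)
Function('h')(L) = 400 (Function('h')(L) = Pow(Mul(-4, -5), 2) = Pow(20, 2) = 400)
Add(Mul(Function('u')(15), Pow(Function('h')(-33), -1)), Mul(-44487, Pow(48262, -1))) = Add(Mul(1, Pow(400, -1)), Mul(-44487, Pow(48262, -1))) = Add(Mul(1, Rational(1, 400)), Mul(-44487, Rational(1, 48262))) = Add(Rational(1, 400), Rational(-44487, 48262)) = Rational(-8873269, 9652400)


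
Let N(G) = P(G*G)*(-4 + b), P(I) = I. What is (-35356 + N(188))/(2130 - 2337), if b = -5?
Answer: 353452/207 ≈ 1707.5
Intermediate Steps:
N(G) = -9*G² (N(G) = (G*G)*(-4 - 5) = G²*(-9) = -9*G²)
(-35356 + N(188))/(2130 - 2337) = (-35356 - 9*188²)/(2130 - 2337) = (-35356 - 9*35344)/(-207) = (-35356 - 318096)*(-1/207) = -353452*(-1/207) = 353452/207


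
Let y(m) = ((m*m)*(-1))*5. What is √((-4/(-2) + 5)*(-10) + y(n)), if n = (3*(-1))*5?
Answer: I*√1195 ≈ 34.569*I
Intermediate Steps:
n = -15 (n = -3*5 = -15)
y(m) = -5*m² (y(m) = (m²*(-1))*5 = -m²*5 = -5*m²)
√((-4/(-2) + 5)*(-10) + y(n)) = √((-4/(-2) + 5)*(-10) - 5*(-15)²) = √((-4*(-½) + 5)*(-10) - 5*225) = √((2 + 5)*(-10) - 1125) = √(7*(-10) - 1125) = √(-70 - 1125) = √(-1195) = I*√1195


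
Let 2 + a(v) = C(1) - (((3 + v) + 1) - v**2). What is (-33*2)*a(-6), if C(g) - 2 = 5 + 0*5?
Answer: -2838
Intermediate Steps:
C(g) = 7 (C(g) = 2 + (5 + 0*5) = 2 + (5 + 0) = 2 + 5 = 7)
a(v) = 1 + v**2 - v (a(v) = -2 + (7 - (((3 + v) + 1) - v**2)) = -2 + (7 - ((4 + v) - v**2)) = -2 + (7 - (4 + v - v**2)) = -2 + (7 + (-4 + v**2 - v)) = -2 + (3 + v**2 - v) = 1 + v**2 - v)
(-33*2)*a(-6) = (-33*2)*(1 + (-6)**2 - 1*(-6)) = -66*(1 + 36 + 6) = -66*43 = -2838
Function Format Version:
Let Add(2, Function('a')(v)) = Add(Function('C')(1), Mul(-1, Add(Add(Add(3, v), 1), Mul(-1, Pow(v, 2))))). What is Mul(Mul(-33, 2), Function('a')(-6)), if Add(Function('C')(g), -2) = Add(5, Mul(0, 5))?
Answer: -2838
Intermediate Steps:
Function('C')(g) = 7 (Function('C')(g) = Add(2, Add(5, Mul(0, 5))) = Add(2, Add(5, 0)) = Add(2, 5) = 7)
Function('a')(v) = Add(1, Pow(v, 2), Mul(-1, v)) (Function('a')(v) = Add(-2, Add(7, Mul(-1, Add(Add(Add(3, v), 1), Mul(-1, Pow(v, 2)))))) = Add(-2, Add(7, Mul(-1, Add(Add(4, v), Mul(-1, Pow(v, 2)))))) = Add(-2, Add(7, Mul(-1, Add(4, v, Mul(-1, Pow(v, 2)))))) = Add(-2, Add(7, Add(-4, Pow(v, 2), Mul(-1, v)))) = Add(-2, Add(3, Pow(v, 2), Mul(-1, v))) = Add(1, Pow(v, 2), Mul(-1, v)))
Mul(Mul(-33, 2), Function('a')(-6)) = Mul(Mul(-33, 2), Add(1, Pow(-6, 2), Mul(-1, -6))) = Mul(-66, Add(1, 36, 6)) = Mul(-66, 43) = -2838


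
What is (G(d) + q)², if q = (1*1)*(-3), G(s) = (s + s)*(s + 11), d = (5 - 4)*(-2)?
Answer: 1521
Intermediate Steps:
d = -2 (d = 1*(-2) = -2)
G(s) = 2*s*(11 + s) (G(s) = (2*s)*(11 + s) = 2*s*(11 + s))
q = -3 (q = 1*(-3) = -3)
(G(d) + q)² = (2*(-2)*(11 - 2) - 3)² = (2*(-2)*9 - 3)² = (-36 - 3)² = (-39)² = 1521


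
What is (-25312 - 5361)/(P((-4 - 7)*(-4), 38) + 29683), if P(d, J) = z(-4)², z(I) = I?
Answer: -30673/29699 ≈ -1.0328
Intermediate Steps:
P(d, J) = 16 (P(d, J) = (-4)² = 16)
(-25312 - 5361)/(P((-4 - 7)*(-4), 38) + 29683) = (-25312 - 5361)/(16 + 29683) = -30673/29699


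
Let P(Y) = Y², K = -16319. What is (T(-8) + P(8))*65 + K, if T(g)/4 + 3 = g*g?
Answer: 3701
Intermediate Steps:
T(g) = -12 + 4*g² (T(g) = -12 + 4*(g*g) = -12 + 4*g²)
(T(-8) + P(8))*65 + K = ((-12 + 4*(-8)²) + 8²)*65 - 16319 = ((-12 + 4*64) + 64)*65 - 16319 = ((-12 + 256) + 64)*65 - 16319 = (244 + 64)*65 - 16319 = 308*65 - 16319 = 20020 - 16319 = 3701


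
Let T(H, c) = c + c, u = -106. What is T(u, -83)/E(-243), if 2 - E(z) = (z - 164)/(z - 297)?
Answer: -89640/673 ≈ -133.19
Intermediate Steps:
T(H, c) = 2*c
E(z) = 2 - (-164 + z)/(-297 + z) (E(z) = 2 - (z - 164)/(z - 297) = 2 - (-164 + z)/(-297 + z))
T(u, -83)/E(-243) = (2*(-83))/(((-430 - 243)/(-297 - 243))) = -166/(-673/(-540)) = -166/((-1/540*(-673))) = -166/673/540 = -166*540/673 = -89640/673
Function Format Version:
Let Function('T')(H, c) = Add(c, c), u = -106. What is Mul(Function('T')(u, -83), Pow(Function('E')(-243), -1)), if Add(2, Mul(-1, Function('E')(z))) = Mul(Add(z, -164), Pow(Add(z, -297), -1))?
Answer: Rational(-89640, 673) ≈ -133.19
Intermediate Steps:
Function('T')(H, c) = Mul(2, c)
Function('E')(z) = Add(2, Mul(-1, Pow(Add(-297, z), -1), Add(-164, z))) (Function('E')(z) = Add(2, Mul(-1, Mul(Add(z, -164), Pow(Add(z, -297), -1)))) = Add(2, Mul(-1, Mul(Add(-164, z), Pow(Add(-297, z), -1)))) = Add(2, Mul(-1, Mul(Pow(Add(-297, z), -1), Add(-164, z)))) = Add(2, Mul(-1, Pow(Add(-297, z), -1), Add(-164, z))))
Mul(Function('T')(u, -83), Pow(Function('E')(-243), -1)) = Mul(Mul(2, -83), Pow(Mul(Pow(Add(-297, -243), -1), Add(-430, -243)), -1)) = Mul(-166, Pow(Mul(Pow(-540, -1), -673), -1)) = Mul(-166, Pow(Mul(Rational(-1, 540), -673), -1)) = Mul(-166, Pow(Rational(673, 540), -1)) = Mul(-166, Rational(540, 673)) = Rational(-89640, 673)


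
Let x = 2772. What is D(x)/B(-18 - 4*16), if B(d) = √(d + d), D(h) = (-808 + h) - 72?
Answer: -946*I*√41/41 ≈ -147.74*I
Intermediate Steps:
D(h) = -880 + h
B(d) = √2*√d (B(d) = √(2*d) = √2*√d)
D(x)/B(-18 - 4*16) = (-880 + 2772)/((√2*√(-18 - 4*16))) = 1892/((√2*√(-18 - 64))) = 1892/((√2*√(-82))) = 1892/((√2*(I*√82))) = 1892/((2*I*√41)) = 1892*(-I*√41/82) = -946*I*√41/41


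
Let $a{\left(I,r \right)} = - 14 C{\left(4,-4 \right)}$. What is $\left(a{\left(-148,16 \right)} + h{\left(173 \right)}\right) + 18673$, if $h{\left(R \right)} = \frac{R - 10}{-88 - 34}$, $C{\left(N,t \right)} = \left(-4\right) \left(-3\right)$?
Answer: $\frac{2257447}{122} \approx 18504.0$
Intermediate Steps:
$C{\left(N,t \right)} = 12$
$a{\left(I,r \right)} = -168$ ($a{\left(I,r \right)} = \left(-14\right) 12 = -168$)
$h{\left(R \right)} = \frac{5}{61} - \frac{R}{122}$ ($h{\left(R \right)} = \frac{-10 + R}{-122} = \left(-10 + R\right) \left(- \frac{1}{122}\right) = \frac{5}{61} - \frac{R}{122}$)
$\left(a{\left(-148,16 \right)} + h{\left(173 \right)}\right) + 18673 = \left(-168 + \left(\frac{5}{61} - \frac{173}{122}\right)\right) + 18673 = \left(-168 - \frac{163}{122}\right) + 18673 = - \frac{20659}{122} + 18673 = \frac{2257447}{122}$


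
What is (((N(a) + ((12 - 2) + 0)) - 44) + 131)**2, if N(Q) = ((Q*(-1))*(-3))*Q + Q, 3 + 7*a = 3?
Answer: 9409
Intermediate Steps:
a = 0 (a = -3/7 + (1/7)*3 = -3/7 + 3/7 = 0)
N(Q) = Q + 3*Q**2 (N(Q) = (-Q*(-3))*Q + Q = (3*Q)*Q + Q = 3*Q**2 + Q = Q + 3*Q**2)
(((N(a) + ((12 - 2) + 0)) - 44) + 131)**2 = (((0*(1 + 3*0) + ((12 - 2) + 0)) - 44) + 131)**2 = (((0*(1 + 0) + (10 + 0)) - 44) + 131)**2 = (((0*1 + 10) - 44) + 131)**2 = (((0 + 10) - 44) + 131)**2 = ((10 - 44) + 131)**2 = (-34 + 131)**2 = 97**2 = 9409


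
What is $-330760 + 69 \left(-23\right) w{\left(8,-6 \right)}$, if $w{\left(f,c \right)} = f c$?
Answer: $-254584$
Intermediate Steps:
$w{\left(f,c \right)} = c f$
$-330760 + 69 \left(-23\right) w{\left(8,-6 \right)} = -330760 + 69 \left(-23\right) \left(\left(-6\right) 8\right) = -330760 - -76176 = -330760 + 76176 = -254584$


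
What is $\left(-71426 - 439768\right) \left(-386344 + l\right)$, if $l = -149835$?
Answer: $274091487726$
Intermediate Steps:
$\left(-71426 - 439768\right) \left(-386344 + l\right) = \left(-71426 - 439768\right) \left(-386344 - 149835\right) = \left(-511194\right) \left(-536179\right) = 274091487726$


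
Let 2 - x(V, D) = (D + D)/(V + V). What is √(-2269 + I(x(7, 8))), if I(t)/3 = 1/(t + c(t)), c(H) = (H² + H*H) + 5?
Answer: 2*I*√73094554/359 ≈ 47.63*I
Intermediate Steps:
c(H) = 5 + 2*H² (c(H) = (H² + H²) + 5 = 2*H² + 5 = 5 + 2*H²)
x(V, D) = 2 - D/V (x(V, D) = 2 - (D + D)/(V + V) = 2 - 2*D/(2*V) = 2 - 2*D*1/(2*V) = 2 - D/V)
I(t) = 3/(5 + t + 2*t²) (I(t) = 3/(t + (5 + 2*t²)) = 3/(5 + t + 2*t²))
√(-2269 + I(x(7, 8))) = √(-2269 + 3/(5 + (2 - 1*8/7) + 2*(2 - 1*8/7)²)) = √(-2269 + 3/(5 + (2 - 1*8*⅐) + 2*(2 - 1*8*⅐)²)) = √(-2269 + 3/(5 + (2 - 8/7) + 2*(2 - 8/7)²)) = √(-2269 + 3/(5 + 6/7 + 2*(6/7)²)) = √(-2269 + 3/(5 + 6/7 + 2*(36/49))) = √(-2269 + 3/(5 + 6/7 + 72/49)) = √(-2269 + 3/(359/49)) = √(-2269 + 3*(49/359)) = √(-2269 + 147/359) = √(-814424/359) = 2*I*√73094554/359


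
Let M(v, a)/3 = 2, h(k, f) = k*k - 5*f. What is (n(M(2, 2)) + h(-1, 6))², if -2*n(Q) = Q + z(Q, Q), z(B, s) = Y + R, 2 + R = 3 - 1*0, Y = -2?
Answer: 3969/4 ≈ 992.25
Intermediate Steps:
R = 1 (R = -2 + (3 - 1*0) = -2 + (3 + 0) = -2 + 3 = 1)
z(B, s) = -1 (z(B, s) = -2 + 1 = -1)
h(k, f) = k² - 5*f
M(v, a) = 6 (M(v, a) = 3*2 = 6)
n(Q) = ½ - Q/2 (n(Q) = -(Q - 1)/2 = -(-1 + Q)/2 = ½ - Q/2)
(n(M(2, 2)) + h(-1, 6))² = ((½ - ½*6) + ((-1)² - 5*6))² = ((½ - 3) + (1 - 30))² = (-5/2 - 29)² = (-63/2)² = 3969/4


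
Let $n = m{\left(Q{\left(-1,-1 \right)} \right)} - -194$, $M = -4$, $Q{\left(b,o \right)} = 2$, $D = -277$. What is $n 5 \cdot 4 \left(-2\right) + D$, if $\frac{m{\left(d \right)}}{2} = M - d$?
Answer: $-7557$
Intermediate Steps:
$m{\left(d \right)} = -8 - 2 d$ ($m{\left(d \right)} = 2 \left(-4 - d\right) = -8 - 2 d$)
$n = 182$ ($n = \left(-8 - 4\right) - -194 = \left(-8 - 4\right) + 194 = -12 + 194 = 182$)
$n 5 \cdot 4 \left(-2\right) + D = 182 \cdot 5 \cdot 4 \left(-2\right) - 277 = 182 \cdot 20 \left(-2\right) - 277 = 182 \left(-40\right) - 277 = -7280 - 277 = -7557$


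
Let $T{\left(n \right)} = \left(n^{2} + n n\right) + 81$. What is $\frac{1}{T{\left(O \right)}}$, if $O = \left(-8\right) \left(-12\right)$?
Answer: $\frac{1}{18513} \approx 5.4016 \cdot 10^{-5}$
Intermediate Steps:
$O = 96$
$T{\left(n \right)} = 81 + 2 n^{2}$ ($T{\left(n \right)} = \left(n^{2} + n^{2}\right) + 81 = 2 n^{2} + 81 = 81 + 2 n^{2}$)
$\frac{1}{T{\left(O \right)}} = \frac{1}{81 + 2 \cdot 96^{2}} = \frac{1}{81 + 2 \cdot 9216} = \frac{1}{81 + 18432} = \frac{1}{18513}$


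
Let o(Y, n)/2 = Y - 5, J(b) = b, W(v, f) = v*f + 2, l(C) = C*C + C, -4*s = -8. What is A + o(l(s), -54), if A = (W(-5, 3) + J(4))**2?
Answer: 83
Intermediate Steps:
s = 2 (s = -1/4*(-8) = 2)
l(C) = C + C**2 (l(C) = C**2 + C = C + C**2)
W(v, f) = 2 + f*v (W(v, f) = f*v + 2 = 2 + f*v)
A = 81 (A = ((2 + 3*(-5)) + 4)**2 = ((2 - 15) + 4)**2 = (-13 + 4)**2 = (-9)**2 = 81)
o(Y, n) = -10 + 2*Y (o(Y, n) = 2*(Y - 5) = 2*(-5 + Y) = -10 + 2*Y)
A + o(l(s), -54) = 81 + (-10 + 2*(2*(1 + 2))) = 81 + (-10 + 2*(2*3)) = 81 + (-10 + 2*6) = 81 + (-10 + 12) = 81 + 2 = 83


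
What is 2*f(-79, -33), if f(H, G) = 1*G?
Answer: -66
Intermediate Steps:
f(H, G) = G
2*f(-79, -33) = 2*(-33) = -66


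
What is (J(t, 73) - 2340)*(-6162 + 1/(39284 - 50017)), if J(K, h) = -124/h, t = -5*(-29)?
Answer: 11305680079168/783509 ≈ 1.4430e+7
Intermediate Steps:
t = 145
(J(t, 73) - 2340)*(-6162 + 1/(39284 - 50017)) = (-124/73 - 2340)*(-6162 + 1/(39284 - 50017)) = (-124*1/73 - 2340)*(-6162 + 1/(-10733)) = (-124/73 - 2340)*(-6162 - 1/10733) = -170944/73*(-66136747/10733) = 11305680079168/783509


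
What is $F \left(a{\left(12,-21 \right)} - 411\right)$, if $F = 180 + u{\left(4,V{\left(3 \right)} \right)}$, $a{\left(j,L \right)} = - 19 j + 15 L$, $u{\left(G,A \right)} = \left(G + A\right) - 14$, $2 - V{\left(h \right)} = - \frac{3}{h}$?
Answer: $-165042$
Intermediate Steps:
$V{\left(h \right)} = 2 + \frac{3}{h}$ ($V{\left(h \right)} = 2 - - \frac{3}{h} = 2 + \frac{3}{h}$)
$u{\left(G,A \right)} = -14 + A + G$ ($u{\left(G,A \right)} = \left(A + G\right) - 14 = -14 + A + G$)
$F = 173$ ($F = 180 + \left(-14 + \left(2 + \frac{3}{3}\right) + 4\right) = 180 + \left(-14 + \left(2 + 3 \cdot \frac{1}{3}\right) + 4\right) = 180 + \left(-14 + \left(2 + 1\right) + 4\right) = 180 + \left(-14 + 3 + 4\right) = 180 - 7 = 173$)
$F \left(a{\left(12,-21 \right)} - 411\right) = 173 \left(\left(\left(-19\right) 12 + 15 \left(-21\right)\right) - 411\right) = 173 \left(\left(-228 - 315\right) - 411\right) = 173 \left(-543 - 411\right) = 173 \left(-954\right) = -165042$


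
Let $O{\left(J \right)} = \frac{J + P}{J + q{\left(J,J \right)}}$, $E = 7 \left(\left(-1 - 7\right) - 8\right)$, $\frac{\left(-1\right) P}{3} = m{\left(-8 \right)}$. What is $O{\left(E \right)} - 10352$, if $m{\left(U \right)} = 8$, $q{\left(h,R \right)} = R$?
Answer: $- \frac{289839}{28} \approx -10351.0$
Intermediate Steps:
$P = -24$ ($P = \left(-3\right) 8 = -24$)
$E = -112$ ($E = 7 \left(-8 - 8\right) = 7 \left(-16\right) = -112$)
$O{\left(J \right)} = \frac{-24 + J}{2 J}$ ($O{\left(J \right)} = \frac{J - 24}{J + J} = \frac{-24 + J}{2 J}$)
$O{\left(E \right)} - 10352 = \frac{-24 - 112}{2 \left(-112\right)} - 10352 = \frac{1}{2} \left(- \frac{1}{112}\right) \left(-136\right) - 10352 = \frac{17}{28} - 10352 = - \frac{289839}{28}$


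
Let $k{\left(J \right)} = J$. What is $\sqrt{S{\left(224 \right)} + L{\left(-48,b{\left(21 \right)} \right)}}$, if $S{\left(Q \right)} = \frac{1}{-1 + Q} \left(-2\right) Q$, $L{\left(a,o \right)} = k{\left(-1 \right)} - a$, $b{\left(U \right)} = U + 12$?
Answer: $\frac{\sqrt{2237359}}{223} \approx 6.7075$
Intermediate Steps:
$b{\left(U \right)} = 12 + U$
$L{\left(a,o \right)} = -1 - a$
$S{\left(Q \right)} = - \frac{2 Q}{-1 + Q}$ ($S{\left(Q \right)} = - \frac{2}{-1 + Q} Q = - \frac{2 Q}{-1 + Q}$)
$\sqrt{S{\left(224 \right)} + L{\left(-48,b{\left(21 \right)} \right)}} = \sqrt{\left(-2\right) 224 \frac{1}{-1 + 224} - -47} = \sqrt{\left(-2\right) 224 \cdot \frac{1}{223} + \left(-1 + 48\right)} = \sqrt{\left(-2\right) 224 \cdot \frac{1}{223} + 47} = \sqrt{- \frac{448}{223} + 47} = \sqrt{\frac{10033}{223}} = \frac{\sqrt{2237359}}{223}$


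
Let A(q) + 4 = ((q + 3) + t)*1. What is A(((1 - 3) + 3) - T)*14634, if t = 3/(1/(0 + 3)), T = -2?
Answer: 160974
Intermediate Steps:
t = 9 (t = 3/(1/3) = 3/(⅓) = 3*3 = 9)
A(q) = 8 + q (A(q) = -4 + ((q + 3) + 9)*1 = -4 + ((3 + q) + 9)*1 = -4 + (12 + q)*1 = -4 + (12 + q) = 8 + q)
A(((1 - 3) + 3) - T)*14634 = (8 + (((1 - 3) + 3) - 1*(-2)))*14634 = (8 + ((-2 + 3) + 2))*14634 = (8 + (1 + 2))*14634 = (8 + 3)*14634 = 11*14634 = 160974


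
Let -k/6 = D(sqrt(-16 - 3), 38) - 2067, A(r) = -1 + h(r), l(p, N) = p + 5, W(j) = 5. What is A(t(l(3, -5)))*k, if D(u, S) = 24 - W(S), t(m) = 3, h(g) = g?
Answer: 24576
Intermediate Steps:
l(p, N) = 5 + p
D(u, S) = 19 (D(u, S) = 24 - 1*5 = 24 - 5 = 19)
A(r) = -1 + r
k = 12288 (k = -6*(19 - 2067) = -6*(-2048) = 12288)
A(t(l(3, -5)))*k = (-1 + 3)*12288 = 2*12288 = 24576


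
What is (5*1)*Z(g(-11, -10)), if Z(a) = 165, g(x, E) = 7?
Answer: 825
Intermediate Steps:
(5*1)*Z(g(-11, -10)) = (5*1)*165 = 5*165 = 825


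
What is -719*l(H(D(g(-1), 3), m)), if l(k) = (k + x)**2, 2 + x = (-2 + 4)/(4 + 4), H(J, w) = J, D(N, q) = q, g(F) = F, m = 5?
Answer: -17975/16 ≈ -1123.4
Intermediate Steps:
x = -7/4 (x = -2 + (-2 + 4)/(4 + 4) = -2 + 2/8 = -2 + 2*(1/8) = -2 + 1/4 = -7/4 ≈ -1.7500)
l(k) = (-7/4 + k)**2 (l(k) = (k - 7/4)**2 = (-7/4 + k)**2)
-719*l(H(D(g(-1), 3), m)) = -719*(-7 + 4*3)**2/16 = -719*(-7 + 12)**2/16 = -719*5**2/16 = -719*25/16 = -17975/16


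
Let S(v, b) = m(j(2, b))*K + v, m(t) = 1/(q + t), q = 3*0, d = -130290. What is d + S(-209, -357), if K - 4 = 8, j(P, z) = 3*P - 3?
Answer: -130495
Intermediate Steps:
q = 0
j(P, z) = -3 + 3*P
K = 12 (K = 4 + 8 = 12)
m(t) = 1/t (m(t) = 1/(0 + t) = 1/t)
S(v, b) = 4 + v (S(v, b) = 12/(-3 + 3*2) + v = 12/(-3 + 6) + v = 12/3 + v = (⅓)*12 + v = 4 + v)
d + S(-209, -357) = -130290 + (4 - 209) = -130290 - 205 = -130495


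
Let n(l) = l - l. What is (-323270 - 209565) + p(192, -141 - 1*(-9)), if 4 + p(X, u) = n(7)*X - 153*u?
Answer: -512643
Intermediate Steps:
n(l) = 0
p(X, u) = -4 - 153*u (p(X, u) = -4 + (0*X - 153*u) = -4 + (0 - 153*u) = -4 - 153*u)
(-323270 - 209565) + p(192, -141 - 1*(-9)) = (-323270 - 209565) + (-4 - 153*(-141 - 1*(-9))) = -532835 + (-4 - 153*(-141 + 9)) = -532835 + (-4 - 153*(-132)) = -532835 + (-4 + 20196) = -532835 + 20192 = -512643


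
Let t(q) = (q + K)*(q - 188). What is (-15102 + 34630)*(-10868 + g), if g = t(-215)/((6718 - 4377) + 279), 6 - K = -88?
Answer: -138772788154/655 ≈ -2.1187e+8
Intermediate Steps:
K = 94 (K = 6 - 1*(-88) = 6 + 88 = 94)
t(q) = (-188 + q)*(94 + q) (t(q) = (q + 94)*(q - 188) = (94 + q)*(-188 + q) = (-188 + q)*(94 + q))
g = 48763/2620 (g = (-17672 + (-215)² - 94*(-215))/((6718 - 4377) + 279) = (-17672 + 46225 + 20210)/(2341 + 279) = 48763/2620 ≈ 18.612)
(-15102 + 34630)*(-10868 + g) = (-15102 + 34630)*(-10868 + 48763/2620) = 19528*(-28425397/2620) = -138772788154/655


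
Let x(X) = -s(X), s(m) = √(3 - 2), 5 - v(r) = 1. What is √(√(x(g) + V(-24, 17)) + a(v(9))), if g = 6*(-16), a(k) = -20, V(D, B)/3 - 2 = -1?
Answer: √(-20 + √2) ≈ 4.3111*I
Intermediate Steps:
V(D, B) = 3 (V(D, B) = 6 + 3*(-1) = 6 - 3 = 3)
v(r) = 4 (v(r) = 5 - 1*1 = 5 - 1 = 4)
s(m) = 1 (s(m) = √1 = 1)
g = -96
x(X) = -1 (x(X) = -1*1 = -1)
√(√(x(g) + V(-24, 17)) + a(v(9))) = √(√(-1 + 3) - 20) = √(√2 - 20) = √(-20 + √2)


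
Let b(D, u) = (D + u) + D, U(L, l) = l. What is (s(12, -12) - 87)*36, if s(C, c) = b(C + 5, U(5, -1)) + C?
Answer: -1512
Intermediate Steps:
b(D, u) = u + 2*D
s(C, c) = 9 + 3*C (s(C, c) = (-1 + 2*(C + 5)) + C = (-1 + 2*(5 + C)) + C = (-1 + (10 + 2*C)) + C = (9 + 2*C) + C = 9 + 3*C)
(s(12, -12) - 87)*36 = ((9 + 3*12) - 87)*36 = ((9 + 36) - 87)*36 = (45 - 87)*36 = -42*36 = -1512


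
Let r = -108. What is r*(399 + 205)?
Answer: -65232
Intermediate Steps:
r*(399 + 205) = -108*(399 + 205) = -108*604 = -65232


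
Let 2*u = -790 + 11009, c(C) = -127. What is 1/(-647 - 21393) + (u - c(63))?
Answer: 115412459/22040 ≈ 5236.5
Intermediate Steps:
u = 10219/2 (u = (-790 + 11009)/2 = (½)*10219 = 10219/2 ≈ 5109.5)
1/(-647 - 21393) + (u - c(63)) = 1/(-647 - 21393) + (10219/2 - 1*(-127)) = 1/(-22040) + (10219/2 + 127) = -1/22040 + 10473/2 = 115412459/22040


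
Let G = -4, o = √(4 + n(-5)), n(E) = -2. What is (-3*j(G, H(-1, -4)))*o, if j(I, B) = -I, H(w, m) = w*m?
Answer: -12*√2 ≈ -16.971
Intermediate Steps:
H(w, m) = m*w
o = √2 (o = √(4 - 2) = √2 ≈ 1.4142)
(-3*j(G, H(-1, -4)))*o = (-(-3)*(-4))*√2 = (-3*4)*√2 = -12*√2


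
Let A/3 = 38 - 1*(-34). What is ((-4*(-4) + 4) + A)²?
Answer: 55696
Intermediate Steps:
A = 216 (A = 3*(38 - 1*(-34)) = 3*(38 + 34) = 3*72 = 216)
((-4*(-4) + 4) + A)² = ((-4*(-4) + 4) + 216)² = ((16 + 4) + 216)² = (20 + 216)² = 236² = 55696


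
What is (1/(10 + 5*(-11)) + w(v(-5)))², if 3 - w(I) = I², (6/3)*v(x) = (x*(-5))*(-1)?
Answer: 761152921/32400 ≈ 23492.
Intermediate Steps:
v(x) = 5*x/2 (v(x) = ((x*(-5))*(-1))/2 = (-5*x*(-1))/2 = (5*x)/2 = 5*x/2)
w(I) = 3 - I²
(1/(10 + 5*(-11)) + w(v(-5)))² = (1/(10 + 5*(-11)) + (3 - ((5/2)*(-5))²))² = (1/(10 - 55) + (3 - (-25/2)²))² = (1/(-45) + (3 - 1*625/4))² = (-1/45 + (3 - 625/4))² = (-1/45 - 613/4)² = (-27589/180)² = 761152921/32400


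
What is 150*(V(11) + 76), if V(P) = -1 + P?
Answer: 12900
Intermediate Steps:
150*(V(11) + 76) = 150*((-1 + 11) + 76) = 150*(10 + 76) = 150*86 = 12900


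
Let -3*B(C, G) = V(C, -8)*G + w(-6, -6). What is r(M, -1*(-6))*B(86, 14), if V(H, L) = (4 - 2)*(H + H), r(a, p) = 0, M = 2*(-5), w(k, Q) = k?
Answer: 0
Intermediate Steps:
M = -10
V(H, L) = 4*H (V(H, L) = 2*(2*H) = 4*H)
B(C, G) = 2 - 4*C*G/3 (B(C, G) = -((4*C)*G - 6)/3 = -(4*C*G - 6)/3 = -(-6 + 4*C*G)/3 = 2 - 4*C*G/3)
r(M, -1*(-6))*B(86, 14) = 0*(2 - 4/3*86*14) = 0*(2 - 4816/3) = 0*(-4810/3) = 0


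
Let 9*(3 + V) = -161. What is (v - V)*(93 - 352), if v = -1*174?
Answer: 356902/9 ≈ 39656.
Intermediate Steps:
V = -188/9 (V = -3 + (⅑)*(-161) = -3 - 161/9 = -188/9 ≈ -20.889)
v = -174
(v - V)*(93 - 352) = (-174 - 1*(-188/9))*(93 - 352) = (-174 + 188/9)*(-259) = -1378/9*(-259) = 356902/9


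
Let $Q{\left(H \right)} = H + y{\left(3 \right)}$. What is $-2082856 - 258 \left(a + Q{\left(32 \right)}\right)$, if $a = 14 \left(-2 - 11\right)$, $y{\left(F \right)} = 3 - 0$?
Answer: $-2044930$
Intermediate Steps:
$y{\left(F \right)} = 3$ ($y{\left(F \right)} = 3 + 0 = 3$)
$a = -182$ ($a = 14 \left(-13\right) = -182$)
$Q{\left(H \right)} = 3 + H$ ($Q{\left(H \right)} = H + 3 = 3 + H$)
$-2082856 - 258 \left(a + Q{\left(32 \right)}\right) = -2082856 - 258 \left(-182 + \left(3 + 32\right)\right) = -2082856 - 258 \left(-182 + 35\right) = -2082856 - 258 \left(-147\right) = -2082856 - -37926 = -2082856 + 37926 = -2044930$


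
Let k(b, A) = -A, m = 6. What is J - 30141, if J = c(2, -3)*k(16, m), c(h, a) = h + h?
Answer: -30165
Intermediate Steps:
c(h, a) = 2*h
J = -24 (J = (2*2)*(-1*6) = 4*(-6) = -24)
J - 30141 = -24 - 30141 = -30165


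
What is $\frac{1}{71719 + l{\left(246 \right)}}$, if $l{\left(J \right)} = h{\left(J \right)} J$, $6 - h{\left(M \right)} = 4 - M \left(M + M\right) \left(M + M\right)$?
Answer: $\frac{1}{14648817235} \approx 6.8265 \cdot 10^{-11}$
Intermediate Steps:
$h{\left(M \right)} = 2 + 4 M^{3}$ ($h{\left(M \right)} = 6 - \left(4 - M \left(M + M\right) \left(M + M\right)\right) = 6 - \left(4 - M 2 M 2 M\right) = 6 - \left(4 - M 4 M^{2}\right) = 6 - \left(4 - 4 M^{3}\right) = 6 + \left(-4 + 4 M^{3}\right) = 2 + 4 M^{3}$)
$l{\left(J \right)} = J \left(2 + 4 J^{3}\right)$ ($l{\left(J \right)} = \left(2 + 4 J^{3}\right) J = J \left(2 + 4 J^{3}\right)$)
$\frac{1}{71719 + l{\left(246 \right)}} = \frac{1}{71719 + \left(2 \cdot 246 + 4 \cdot 246^{4}\right)} = \frac{1}{71719 + \left(492 + 4 \cdot 3662186256\right)} = \frac{1}{71719 + \left(492 + 14648745024\right)} = \frac{1}{71719 + 14648745516} = \frac{1}{14648817235}$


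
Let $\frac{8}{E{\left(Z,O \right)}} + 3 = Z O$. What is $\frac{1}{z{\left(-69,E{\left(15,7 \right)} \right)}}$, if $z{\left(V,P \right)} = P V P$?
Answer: $- \frac{867}{368} \approx -2.356$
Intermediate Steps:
$E{\left(Z,O \right)} = \frac{8}{-3 + O Z}$ ($E{\left(Z,O \right)} = \frac{8}{-3 + Z O} = \frac{8}{-3 + O Z}$)
$z{\left(V,P \right)} = V P^{2}$
$\frac{1}{z{\left(-69,E{\left(15,7 \right)} \right)}} = \frac{1}{\left(-69\right) \left(\frac{8}{-3 + 7 \cdot 15}\right)^{2}} = \frac{1}{\left(-69\right) \left(\frac{8}{-3 + 105}\right)^{2}} = \frac{1}{\left(-69\right) \left(\frac{8}{102}\right)^{2}} = \frac{1}{\left(-69\right) \left(8 \cdot \frac{1}{102}\right)^{2}} = \frac{1}{\left(-69\right) \left(\frac{4}{51}\right)^{2}} = \frac{1}{\left(-69\right) \frac{16}{2601}} = \frac{1}{- \frac{368}{867}} = - \frac{867}{368}$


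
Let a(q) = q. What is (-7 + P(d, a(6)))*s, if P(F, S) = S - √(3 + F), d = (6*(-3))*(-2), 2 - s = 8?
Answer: 6 + 6*√39 ≈ 43.470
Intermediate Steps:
s = -6 (s = 2 - 1*8 = 2 - 8 = -6)
d = 36 (d = -18*(-2) = 36)
(-7 + P(d, a(6)))*s = (-7 + (6 - √(3 + 36)))*(-6) = (-7 + (6 - √39))*(-6) = (-1 - √39)*(-6) = 6 + 6*√39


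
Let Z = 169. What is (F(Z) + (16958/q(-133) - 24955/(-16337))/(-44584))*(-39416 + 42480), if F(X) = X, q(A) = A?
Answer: 202271188333471/390617143 ≈ 5.1782e+5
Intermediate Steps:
(F(Z) + (16958/q(-133) - 24955/(-16337))/(-44584))*(-39416 + 42480) = (169 + (16958/(-133) - 24955/(-16337))/(-44584))*(-39416 + 42480) = (169 + (16958*(-1/133) - 24955*(-1/16337))*(-1/44584))*3064 = (169 + (-16958/133 + 805/527)*(-1/44584))*3064 = (169 - 8829801/70091*(-1/44584))*3064 = (169 + 8829801/3124937144)*3064 = (528123207137/3124937144)*3064 = 202271188333471/390617143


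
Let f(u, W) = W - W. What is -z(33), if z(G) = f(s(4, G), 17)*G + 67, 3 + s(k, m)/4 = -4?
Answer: -67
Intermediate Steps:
s(k, m) = -28 (s(k, m) = -12 + 4*(-4) = -12 - 16 = -28)
f(u, W) = 0
z(G) = 67 (z(G) = 0*G + 67 = 0 + 67 = 67)
-z(33) = -1*67 = -67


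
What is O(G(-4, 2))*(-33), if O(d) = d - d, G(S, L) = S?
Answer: 0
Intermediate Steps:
O(d) = 0
O(G(-4, 2))*(-33) = 0*(-33) = 0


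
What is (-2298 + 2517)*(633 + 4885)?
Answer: 1208442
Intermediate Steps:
(-2298 + 2517)*(633 + 4885) = 219*5518 = 1208442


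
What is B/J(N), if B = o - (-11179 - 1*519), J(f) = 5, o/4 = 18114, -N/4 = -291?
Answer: 84154/5 ≈ 16831.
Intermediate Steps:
N = 1164 (N = -4*(-291) = 1164)
o = 72456 (o = 4*18114 = 72456)
B = 84154 (B = 72456 - (-11179 - 1*519) = 72456 - (-11179 - 519) = 72456 - 1*(-11698) = 72456 + 11698 = 84154)
B/J(N) = 84154/5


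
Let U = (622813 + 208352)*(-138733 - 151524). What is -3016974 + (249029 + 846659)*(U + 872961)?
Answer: -264335372562670446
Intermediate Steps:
U = -241251459405 (U = 831165*(-290257) = -241251459405)
-3016974 + (249029 + 846659)*(U + 872961) = -3016974 + (249029 + 846659)*(-241251459405 + 872961) = -3016974 + 1095688*(-241250586444) = -3016974 - 264335372559653472 = -264335372562670446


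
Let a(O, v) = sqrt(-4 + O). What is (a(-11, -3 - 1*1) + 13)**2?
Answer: (13 + I*sqrt(15))**2 ≈ 154.0 + 100.7*I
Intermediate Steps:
(a(-11, -3 - 1*1) + 13)**2 = (sqrt(-4 - 11) + 13)**2 = (sqrt(-15) + 13)**2 = (I*sqrt(15) + 13)**2 = (13 + I*sqrt(15))**2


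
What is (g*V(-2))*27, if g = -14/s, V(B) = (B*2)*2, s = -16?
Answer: -189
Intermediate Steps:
V(B) = 4*B (V(B) = (2*B)*2 = 4*B)
g = 7/8 (g = -14/(-16) = -14*(-1/16) = 7/8 ≈ 0.87500)
(g*V(-2))*27 = (7*(4*(-2))/8)*27 = ((7/8)*(-8))*27 = -7*27 = -189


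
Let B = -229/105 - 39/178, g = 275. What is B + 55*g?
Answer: 282641393/18690 ≈ 15123.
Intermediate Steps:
B = -44857/18690 (B = -229*1/105 - 39*1/178 = -229/105 - 39/178 = -44857/18690 ≈ -2.4001)
B + 55*g = -44857/18690 + 55*275 = -44857/18690 + 15125 = 282641393/18690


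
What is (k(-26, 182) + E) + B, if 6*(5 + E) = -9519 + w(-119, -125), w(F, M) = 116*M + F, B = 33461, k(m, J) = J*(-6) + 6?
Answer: 28347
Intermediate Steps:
k(m, J) = 6 - 6*J (k(m, J) = -6*J + 6 = 6 - 6*J)
w(F, M) = F + 116*M
E = -4028 (E = -5 + (-9519 + (-119 + 116*(-125)))/6 = -5 + (-9519 + (-119 - 14500))/6 = -5 + (-9519 - 14619)/6 = -5 + (1/6)*(-24138) = -5 - 4023 = -4028)
(k(-26, 182) + E) + B = ((6 - 6*182) - 4028) + 33461 = ((6 - 1092) - 4028) + 33461 = (-1086 - 4028) + 33461 = -5114 + 33461 = 28347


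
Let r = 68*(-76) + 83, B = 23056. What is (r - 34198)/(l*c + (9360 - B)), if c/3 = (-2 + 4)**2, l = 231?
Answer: 39283/10924 ≈ 3.5960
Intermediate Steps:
c = 12 (c = 3*(-2 + 4)**2 = 3*2**2 = 3*4 = 12)
r = -5085 (r = -5168 + 83 = -5085)
(r - 34198)/(l*c + (9360 - B)) = (-5085 - 34198)/(231*12 + (9360 - 1*23056)) = -39283/(2772 + (9360 - 23056)) = -39283/(2772 - 13696) = -39283/(-10924) = -39283*(-1/10924) = 39283/10924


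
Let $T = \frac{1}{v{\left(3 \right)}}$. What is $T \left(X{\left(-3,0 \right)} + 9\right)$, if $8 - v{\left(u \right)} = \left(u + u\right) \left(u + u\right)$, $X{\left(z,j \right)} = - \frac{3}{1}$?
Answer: $- \frac{3}{14} \approx -0.21429$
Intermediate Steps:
$X{\left(z,j \right)} = -3$ ($X{\left(z,j \right)} = \left(-3\right) 1 = -3$)
$v{\left(u \right)} = 8 - 4 u^{2}$ ($v{\left(u \right)} = 8 - \left(u + u\right) \left(u + u\right) = 8 - 2 u 2 u = 8 - 4 u^{2}$)
$T = - \frac{1}{28}$ ($T = \frac{1}{8 - 4 \cdot 3^{2}} = \frac{1}{8 - 36} = \frac{1}{-28} = - \frac{1}{28} \approx -0.035714$)
$T \left(X{\left(-3,0 \right)} + 9\right) = - \frac{-3 + 9}{28} = \left(- \frac{1}{28}\right) 6 = - \frac{3}{14}$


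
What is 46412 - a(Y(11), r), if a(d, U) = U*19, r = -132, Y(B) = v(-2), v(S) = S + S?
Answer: 48920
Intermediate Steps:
v(S) = 2*S
Y(B) = -4 (Y(B) = 2*(-2) = -4)
a(d, U) = 19*U
46412 - a(Y(11), r) = 46412 - 19*(-132) = 46412 - 1*(-2508) = 46412 + 2508 = 48920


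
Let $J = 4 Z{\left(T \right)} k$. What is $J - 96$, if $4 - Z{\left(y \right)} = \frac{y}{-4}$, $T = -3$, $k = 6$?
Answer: $-18$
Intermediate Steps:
$Z{\left(y \right)} = 4 + \frac{y}{4}$ ($Z{\left(y \right)} = 4 - \frac{y}{-4} = 4 - y \left(- \frac{1}{4}\right) = 4 - - \frac{y}{4} = 4 + \frac{y}{4}$)
$J = 78$ ($J = 4 \left(4 + \frac{1}{4} \left(-3\right)\right) 6 = 4 \left(4 - \frac{3}{4}\right) 6 = 4 \cdot \frac{13}{4} \cdot 6 = 13 \cdot 6 = 78$)
$J - 96 = 78 - 96 = -18$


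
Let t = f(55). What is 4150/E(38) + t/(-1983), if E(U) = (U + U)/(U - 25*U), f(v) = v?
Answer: -98753455/1983 ≈ -49800.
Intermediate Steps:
E(U) = -1/12 (E(U) = (2*U)/((-24*U)) = (2*U)*(-1/(24*U)) = -1/12)
t = 55
4150/E(38) + t/(-1983) = 4150/(-1/12) + 55/(-1983) = 4150*(-12) + 55*(-1/1983) = -49800 - 55/1983 = -98753455/1983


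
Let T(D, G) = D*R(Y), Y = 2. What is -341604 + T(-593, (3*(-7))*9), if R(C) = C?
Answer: -342790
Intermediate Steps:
T(D, G) = 2*D (T(D, G) = D*2 = 2*D)
-341604 + T(-593, (3*(-7))*9) = -341604 + 2*(-593) = -341604 - 1186 = -342790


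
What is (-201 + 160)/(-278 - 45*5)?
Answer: 41/503 ≈ 0.081511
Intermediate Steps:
(-201 + 160)/(-278 - 45*5) = -41/(-278 - 225) = -41/(-503) = -41*(-1/503) = 41/503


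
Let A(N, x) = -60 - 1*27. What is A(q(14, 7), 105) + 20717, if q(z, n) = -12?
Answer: 20630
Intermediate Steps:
A(N, x) = -87 (A(N, x) = -60 - 27 = -87)
A(q(14, 7), 105) + 20717 = -87 + 20717 = 20630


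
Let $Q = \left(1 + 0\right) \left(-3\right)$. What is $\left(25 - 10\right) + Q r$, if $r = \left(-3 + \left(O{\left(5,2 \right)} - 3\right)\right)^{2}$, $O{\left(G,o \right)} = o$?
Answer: $-33$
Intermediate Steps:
$Q = -3$ ($Q = 1 \left(-3\right) = -3$)
$r = 16$ ($r = \left(-3 + \left(2 - 3\right)\right)^{2} = \left(-3 - 1\right)^{2} = \left(-4\right)^{2} = 16$)
$\left(25 - 10\right) + Q r = \left(25 - 10\right) - 48 = 15 - 48 = -33$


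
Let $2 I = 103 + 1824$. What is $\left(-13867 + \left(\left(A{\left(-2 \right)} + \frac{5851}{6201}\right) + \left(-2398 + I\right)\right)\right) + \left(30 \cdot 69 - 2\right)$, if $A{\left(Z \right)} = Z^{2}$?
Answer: $- \frac{164060557}{12402} \approx -13229.0$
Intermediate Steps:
$I = \frac{1927}{2}$ ($I = \frac{103 + 1824}{2} = \frac{1}{2} \cdot 1927 = \frac{1927}{2} \approx 963.5$)
$\left(-13867 + \left(\left(A{\left(-2 \right)} + \frac{5851}{6201}\right) + \left(-2398 + I\right)\right)\right) + \left(30 \cdot 69 - 2\right) = \left(-13867 + \left(\left(\left(-2\right)^{2} + \frac{5851}{6201}\right) + \left(-2398 + \frac{1927}{2}\right)\right)\right) + \left(30 \cdot 69 - 2\right) = \left(-13867 + \left(\left(4 + 5851 \cdot \frac{1}{6201}\right) - \frac{2869}{2}\right)\right) + \left(2070 - 2\right) = \left(-13867 + \left(\left(4 + \frac{5851}{6201}\right) - \frac{2869}{2}\right)\right) + 2068 = \left(-13867 + \left(\frac{30655}{6201} - \frac{2869}{2}\right)\right) + 2068 = \left(-13867 - \frac{17729359}{12402}\right) + 2068 = - \frac{189707893}{12402} + 2068 = - \frac{164060557}{12402}$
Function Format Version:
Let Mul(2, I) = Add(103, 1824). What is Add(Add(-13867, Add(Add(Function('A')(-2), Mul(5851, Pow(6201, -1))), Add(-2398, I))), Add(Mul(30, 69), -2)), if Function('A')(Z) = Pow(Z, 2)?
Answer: Rational(-164060557, 12402) ≈ -13229.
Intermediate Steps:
I = Rational(1927, 2) (I = Mul(Rational(1, 2), Add(103, 1824)) = Mul(Rational(1, 2), 1927) = Rational(1927, 2) ≈ 963.50)
Add(Add(-13867, Add(Add(Function('A')(-2), Mul(5851, Pow(6201, -1))), Add(-2398, I))), Add(Mul(30, 69), -2)) = Add(Add(-13867, Add(Add(Pow(-2, 2), Mul(5851, Pow(6201, -1))), Add(-2398, Rational(1927, 2)))), Add(Mul(30, 69), -2)) = Add(Add(-13867, Add(Add(4, Mul(5851, Rational(1, 6201))), Rational(-2869, 2))), Add(2070, -2)) = Add(Add(-13867, Add(Add(4, Rational(5851, 6201)), Rational(-2869, 2))), 2068) = Add(Add(-13867, Add(Rational(30655, 6201), Rational(-2869, 2))), 2068) = Add(Add(-13867, Rational(-17729359, 12402)), 2068) = Add(Rational(-189707893, 12402), 2068) = Rational(-164060557, 12402)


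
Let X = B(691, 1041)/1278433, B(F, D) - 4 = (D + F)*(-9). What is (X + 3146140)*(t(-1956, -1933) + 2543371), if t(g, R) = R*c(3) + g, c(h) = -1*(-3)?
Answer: 10198575110573010176/1278433 ≈ 7.9774e+12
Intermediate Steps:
c(h) = 3
B(F, D) = 4 - 9*D - 9*F (B(F, D) = 4 + (D + F)*(-9) = 4 + (-9*D - 9*F) = 4 - 9*D - 9*F)
X = -15584/1278433 (X = (4 - 9*1041 - 9*691)/1278433 = (4 - 9369 - 6219)*(1/1278433) = -15584*1/1278433 = -15584/1278433 ≈ -0.012190)
t(g, R) = g + 3*R (t(g, R) = R*3 + g = 3*R + g = g + 3*R)
(X + 3146140)*(t(-1956, -1933) + 2543371) = (-15584/1278433 + 3146140)*((-1956 + 3*(-1933)) + 2543371) = 4022129183036*((-1956 - 5799) + 2543371)/1278433 = 4022129183036*(-7755 + 2543371)/1278433 = (4022129183036/1278433)*2535616 = 10198575110573010176/1278433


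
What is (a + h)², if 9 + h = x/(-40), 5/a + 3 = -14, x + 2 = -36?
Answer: 8048569/115600 ≈ 69.624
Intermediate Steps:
x = -38 (x = -2 - 36 = -38)
a = -5/17 (a = 5/(-3 - 14) = 5/(-17) = 5*(-1/17) = -5/17 ≈ -0.29412)
h = -161/20 (h = -9 - 38/(-40) = -9 - 38*(-1/40) = -9 + 19/20 = -161/20 ≈ -8.0500)
(a + h)² = (-5/17 - 161/20)² = (-2837/340)² = 8048569/115600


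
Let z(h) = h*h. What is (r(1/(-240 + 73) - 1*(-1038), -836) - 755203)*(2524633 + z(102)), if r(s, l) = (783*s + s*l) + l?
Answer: -343360109424526/167 ≈ -2.0560e+12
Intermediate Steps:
z(h) = h**2
r(s, l) = l + 783*s + l*s (r(s, l) = (783*s + l*s) + l = l + 783*s + l*s)
(r(1/(-240 + 73) - 1*(-1038), -836) - 755203)*(2524633 + z(102)) = ((-836 + 783*(1/(-240 + 73) - 1*(-1038)) - 836*(1/(-240 + 73) - 1*(-1038))) - 755203)*(2524633 + 102**2) = ((-836 + 783*(1/(-167) + 1038) - 836*(1/(-167) + 1038)) - 755203)*(2524633 + 10404) = ((-836 + 783*(-1/167 + 1038) - 836*(-1/167 + 1038)) - 755203)*2535037 = ((-836 + 783*(173345/167) - 836*173345/167) - 755203)*2535037 = ((-836 + 135729135/167 - 144916420/167) - 755203)*2535037 = (-9326897/167 - 755203)*2535037 = -135445798/167*2535037 = -343360109424526/167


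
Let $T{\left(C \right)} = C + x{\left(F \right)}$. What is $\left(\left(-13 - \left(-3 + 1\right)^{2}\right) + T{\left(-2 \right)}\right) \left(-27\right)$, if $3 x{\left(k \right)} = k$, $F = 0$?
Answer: $513$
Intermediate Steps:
$x{\left(k \right)} = \frac{k}{3}$
$T{\left(C \right)} = C$ ($T{\left(C \right)} = C + \frac{1}{3} \cdot 0 = C + 0 = C$)
$\left(\left(-13 - \left(-3 + 1\right)^{2}\right) + T{\left(-2 \right)}\right) \left(-27\right) = \left(\left(-13 - \left(-3 + 1\right)^{2}\right) - 2\right) \left(-27\right) = \left(\left(-13 - \left(-2\right)^{2}\right) - 2\right) \left(-27\right) = \left(\left(-13 - 4\right) - 2\right) \left(-27\right) = \left(-17 - 2\right) \left(-27\right) = \left(-19\right) \left(-27\right) = 513$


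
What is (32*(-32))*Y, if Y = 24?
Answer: -24576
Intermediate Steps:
(32*(-32))*Y = (32*(-32))*24 = -1024*24 = -24576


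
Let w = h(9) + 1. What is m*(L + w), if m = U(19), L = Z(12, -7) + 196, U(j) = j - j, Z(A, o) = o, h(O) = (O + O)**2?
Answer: 0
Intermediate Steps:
h(O) = 4*O**2 (h(O) = (2*O)**2 = 4*O**2)
U(j) = 0
L = 189 (L = -7 + 196 = 189)
m = 0
w = 325 (w = 4*9**2 + 1 = 4*81 + 1 = 324 + 1 = 325)
m*(L + w) = 0*(189 + 325) = 0*514 = 0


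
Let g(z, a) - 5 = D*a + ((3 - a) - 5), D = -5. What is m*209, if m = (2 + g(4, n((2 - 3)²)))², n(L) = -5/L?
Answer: 256025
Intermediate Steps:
g(z, a) = 3 - 6*a (g(z, a) = 5 + (-5*a + ((3 - a) - 5)) = 5 + (-5*a + (-2 - a)) = 5 + (-2 - 6*a) = 3 - 6*a)
m = 1225 (m = (2 + (3 - (-30)/((2 - 3)²)))² = (2 + (3 - (-30)/((-1)²)))² = (2 + (3 - (-30)/1))² = (2 + (3 - (-30)))² = (2 + (3 - 6*(-5)))² = (2 + (3 + 30))² = (2 + 33)² = 35² = 1225)
m*209 = 1225*209 = 256025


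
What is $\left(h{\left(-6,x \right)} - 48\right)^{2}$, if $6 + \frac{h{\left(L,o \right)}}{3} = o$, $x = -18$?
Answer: $14400$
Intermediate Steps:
$h{\left(L,o \right)} = -18 + 3 o$
$\left(h{\left(-6,x \right)} - 48\right)^{2} = \left(\left(-18 + 3 \left(-18\right)\right) - 48\right)^{2} = \left(\left(-18 - 54\right) - 48\right)^{2} = \left(-72 - 48\right)^{2} = \left(-120\right)^{2} = 14400$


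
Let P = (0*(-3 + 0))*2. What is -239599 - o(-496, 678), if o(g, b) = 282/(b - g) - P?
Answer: -140644754/587 ≈ -2.3960e+5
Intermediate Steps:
P = 0 (P = (0*(-3))*2 = 0*2 = 0)
o(g, b) = 282/(b - g) (o(g, b) = 282/(b - g) - 1*0 = 282/(b - g) + 0 = 282/(b - g))
-239599 - o(-496, 678) = -239599 - 282/(678 - 1*(-496)) = -239599 - 282/(678 + 496) = -239599 - 282/1174 = -239599 - 1*141/587 = -239599 - 141/587 = -140644754/587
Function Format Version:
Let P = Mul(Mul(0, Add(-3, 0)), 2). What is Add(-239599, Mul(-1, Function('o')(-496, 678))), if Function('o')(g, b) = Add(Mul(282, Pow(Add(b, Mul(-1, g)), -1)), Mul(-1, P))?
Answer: Rational(-140644754, 587) ≈ -2.3960e+5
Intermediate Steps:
P = 0 (P = Mul(Mul(0, -3), 2) = Mul(0, 2) = 0)
Function('o')(g, b) = Mul(282, Pow(Add(b, Mul(-1, g)), -1)) (Function('o')(g, b) = Add(Mul(282, Pow(Add(b, Mul(-1, g)), -1)), Mul(-1, 0)) = Add(Mul(282, Pow(Add(b, Mul(-1, g)), -1)), 0) = Mul(282, Pow(Add(b, Mul(-1, g)), -1)))
Add(-239599, Mul(-1, Function('o')(-496, 678))) = Add(-239599, Mul(-1, Mul(282, Pow(Add(678, Mul(-1, -496)), -1)))) = Add(-239599, Mul(-1, Mul(282, Pow(Add(678, 496), -1)))) = Add(-239599, Mul(-1, Mul(282, Pow(1174, -1)))) = Add(-239599, Mul(-1, Mul(282, Rational(1, 1174)))) = Add(-239599, Mul(-1, Rational(141, 587))) = Add(-239599, Rational(-141, 587)) = Rational(-140644754, 587)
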